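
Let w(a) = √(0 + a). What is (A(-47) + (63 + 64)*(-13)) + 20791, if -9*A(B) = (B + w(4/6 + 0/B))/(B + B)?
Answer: 344519/18 + √6/2538 ≈ 19140.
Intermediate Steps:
w(a) = √a
A(B) = -(B + √6/3)/(18*B) (A(B) = -(B + √(4/6 + 0/B))/(9*(B + B)) = -(B + √(4*(⅙) + 0))/(9*(2*B)) = -(B + √(⅔ + 0))*1/(2*B)/9 = -(B + √(⅔))*1/(2*B)/9 = -(B + √6/3)*1/(2*B)/9 = -(B + √6/3)/(18*B))
(A(-47) + (63 + 64)*(-13)) + 20791 = ((1/54)*(-√6 - 3*(-47))/(-47) + (63 + 64)*(-13)) + 20791 = ((1/54)*(-1/47)*(-√6 + 141) + 127*(-13)) + 20791 = ((1/54)*(-1/47)*(141 - √6) - 1651) + 20791 = ((-1/18 + √6/2538) - 1651) + 20791 = (-29719/18 + √6/2538) + 20791 = 344519/18 + √6/2538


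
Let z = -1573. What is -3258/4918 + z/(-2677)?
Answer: -492826/6582743 ≈ -0.074866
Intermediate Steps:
-3258/4918 + z/(-2677) = -3258/4918 - 1573/(-2677) = -3258*1/4918 - 1573*(-1/2677) = -1629/2459 + 1573/2677 = -492826/6582743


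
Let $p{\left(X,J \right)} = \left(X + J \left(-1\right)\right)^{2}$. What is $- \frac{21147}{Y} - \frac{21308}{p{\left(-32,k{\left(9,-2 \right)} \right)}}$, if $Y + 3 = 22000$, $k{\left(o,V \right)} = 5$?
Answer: $- \frac{497662319}{30113893} \approx -16.526$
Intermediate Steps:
$Y = 21997$ ($Y = -3 + 22000 = 21997$)
$p{\left(X,J \right)} = \left(X - J\right)^{2}$
$- \frac{21147}{Y} - \frac{21308}{p{\left(-32,k{\left(9,-2 \right)} \right)}} = - \frac{21147}{21997} - \frac{21308}{\left(5 - -32\right)^{2}} = \left(-21147\right) \frac{1}{21997} - \frac{21308}{\left(5 + 32\right)^{2}} = - \frac{21147}{21997} - \frac{21308}{37^{2}} = - \frac{21147}{21997} - \frac{21308}{1369} = - \frac{497662319}{30113893}$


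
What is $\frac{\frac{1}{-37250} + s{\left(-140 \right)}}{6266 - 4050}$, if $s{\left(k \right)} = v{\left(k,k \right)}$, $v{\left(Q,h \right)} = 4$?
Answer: $\frac{148999}{82546000} \approx 0.001805$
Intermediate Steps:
$s{\left(k \right)} = 4$
$\frac{\frac{1}{-37250} + s{\left(-140 \right)}}{6266 - 4050} = \frac{\frac{1}{-37250} + 4}{6266 - 4050} = \frac{- \frac{1}{37250} + 4}{2216} = \frac{148999}{37250} \cdot \frac{1}{2216} = \frac{148999}{82546000}$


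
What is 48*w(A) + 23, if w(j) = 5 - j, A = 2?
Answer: 167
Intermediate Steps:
48*w(A) + 23 = 48*(5 - 1*2) + 23 = 48*(5 - 2) + 23 = 48*3 + 23 = 144 + 23 = 167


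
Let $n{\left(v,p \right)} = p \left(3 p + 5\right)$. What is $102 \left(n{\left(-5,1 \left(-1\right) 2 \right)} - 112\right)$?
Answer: $-11220$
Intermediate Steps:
$n{\left(v,p \right)} = p \left(5 + 3 p\right)$
$102 \left(n{\left(-5,1 \left(-1\right) 2 \right)} - 112\right) = 102 \left(1 \left(-1\right) 2 \left(5 + 3 \cdot 1 \left(-1\right) 2\right) - 112\right) = 102 \left(\left(-1\right) 2 \left(5 + 3 \left(\left(-1\right) 2\right)\right) - 112\right) = 102 \left(- 2 \left(5 + 3 \left(-2\right)\right) - 112\right) = 102 \left(- 2 \left(5 - 6\right) - 112\right) = 102 \left(\left(-2\right) \left(-1\right) - 112\right) = 102 \left(2 - 112\right) = 102 \left(-110\right) = -11220$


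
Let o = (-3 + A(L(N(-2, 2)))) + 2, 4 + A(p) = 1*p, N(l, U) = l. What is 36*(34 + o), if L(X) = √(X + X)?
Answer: 1044 + 72*I ≈ 1044.0 + 72.0*I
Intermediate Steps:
L(X) = √2*√X (L(X) = √(2*X) = √2*√X)
A(p) = -4 + p (A(p) = -4 + 1*p = -4 + p)
o = -5 + 2*I (o = (-3 + (-4 + √2*√(-2))) + 2 = (-3 + (-4 + √2*(I*√2))) + 2 = (-3 + (-4 + 2*I)) + 2 = (-7 + 2*I) + 2 = -5 + 2*I ≈ -5.0 + 2.0*I)
36*(34 + o) = 36*(34 + (-5 + 2*I)) = 36*(29 + 2*I) = 1044 + 72*I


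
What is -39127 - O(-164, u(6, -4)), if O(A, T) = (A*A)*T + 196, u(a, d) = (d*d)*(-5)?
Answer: 2112357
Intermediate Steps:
u(a, d) = -5*d² (u(a, d) = d²*(-5) = -5*d²)
O(A, T) = 196 + T*A² (O(A, T) = A²*T + 196 = T*A² + 196 = 196 + T*A²)
-39127 - O(-164, u(6, -4)) = -39127 - (196 - 5*(-4)²*(-164)²) = -39127 - (196 - 5*16*26896) = -39127 - (196 - 80*26896) = -39127 - (196 - 2151680) = -39127 - 1*(-2151484) = -39127 + 2151484 = 2112357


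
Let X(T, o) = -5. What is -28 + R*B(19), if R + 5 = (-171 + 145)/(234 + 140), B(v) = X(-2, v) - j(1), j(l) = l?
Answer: 452/187 ≈ 2.4171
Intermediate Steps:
B(v) = -6 (B(v) = -5 - 1*1 = -5 - 1 = -6)
R = -948/187 (R = -5 + (-171 + 145)/(234 + 140) = -5 - 26/374 = -5 - 26*1/374 = -5 - 13/187 = -948/187 ≈ -5.0695)
-28 + R*B(19) = -28 - 948/187*(-6) = -28 + 5688/187 = 452/187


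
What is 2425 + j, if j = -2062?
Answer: 363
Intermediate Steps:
2425 + j = 2425 - 2062 = 363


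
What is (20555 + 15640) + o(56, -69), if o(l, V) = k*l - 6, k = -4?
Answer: 35965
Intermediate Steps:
o(l, V) = -6 - 4*l (o(l, V) = -4*l - 6 = -6 - 4*l)
(20555 + 15640) + o(56, -69) = (20555 + 15640) + (-6 - 4*56) = 36195 + (-6 - 224) = 36195 - 230 = 35965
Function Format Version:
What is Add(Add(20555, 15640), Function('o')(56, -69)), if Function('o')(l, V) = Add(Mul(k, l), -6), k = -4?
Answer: 35965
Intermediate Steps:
Function('o')(l, V) = Add(-6, Mul(-4, l)) (Function('o')(l, V) = Add(Mul(-4, l), -6) = Add(-6, Mul(-4, l)))
Add(Add(20555, 15640), Function('o')(56, -69)) = Add(Add(20555, 15640), Add(-6, Mul(-4, 56))) = Add(36195, Add(-6, -224)) = Add(36195, -230) = 35965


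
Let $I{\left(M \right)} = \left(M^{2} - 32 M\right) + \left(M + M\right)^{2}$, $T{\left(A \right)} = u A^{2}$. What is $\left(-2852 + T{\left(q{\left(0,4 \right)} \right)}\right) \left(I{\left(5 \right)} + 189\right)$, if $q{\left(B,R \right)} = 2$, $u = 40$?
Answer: $-414568$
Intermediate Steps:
$T{\left(A \right)} = 40 A^{2}$
$I{\left(M \right)} = - 32 M + 5 M^{2}$ ($I{\left(M \right)} = \left(M^{2} - 32 M\right) + \left(2 M\right)^{2} = \left(M^{2} - 32 M\right) + 4 M^{2} = - 32 M + 5 M^{2}$)
$\left(-2852 + T{\left(q{\left(0,4 \right)} \right)}\right) \left(I{\left(5 \right)} + 189\right) = \left(-2852 + 40 \cdot 2^{2}\right) \left(5 \left(-32 + 5 \cdot 5\right) + 189\right) = \left(-2852 + 40 \cdot 4\right) \left(5 \left(-32 + 25\right) + 189\right) = \left(-2852 + 160\right) \left(5 \left(-7\right) + 189\right) = - 2692 \left(-35 + 189\right) = \left(-2692\right) 154 = -414568$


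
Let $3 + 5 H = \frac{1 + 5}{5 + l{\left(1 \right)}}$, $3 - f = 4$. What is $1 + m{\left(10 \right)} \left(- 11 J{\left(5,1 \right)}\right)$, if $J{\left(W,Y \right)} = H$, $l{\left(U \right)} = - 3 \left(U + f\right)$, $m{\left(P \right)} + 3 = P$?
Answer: $\frac{718}{25} \approx 28.72$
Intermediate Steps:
$f = -1$ ($f = 3 - 4 = -1$)
$m{\left(P \right)} = -3 + P$
$l{\left(U \right)} = 3 - 3 U$ ($l{\left(U \right)} = - 3 \left(U - 1\right) = - 3 \left(-1 + U\right) = 3 - 3 U$)
$H = - \frac{9}{25}$ ($H = - \frac{3}{5} + \frac{\left(1 + 5\right) \frac{1}{5 + \left(3 - 3\right)}}{5} = - \frac{3}{5} + \frac{6 \frac{1}{5 + \left(3 - 3\right)}}{5} = - \frac{3}{5} + \frac{6 \frac{1}{5 + 0}}{5} = - \frac{3}{5} + \frac{6 \cdot \frac{1}{5}}{5} = - \frac{3}{5} + \frac{1}{5} \cdot \frac{6}{5} = - \frac{3}{5} + \frac{6}{25} = - \frac{9}{25} \approx -0.36$)
$J{\left(W,Y \right)} = - \frac{9}{25}$
$1 + m{\left(10 \right)} \left(- 11 J{\left(5,1 \right)}\right) = 1 + \left(-3 + 10\right) \left(\left(-11\right) \left(- \frac{9}{25}\right)\right) = 1 + 7 \cdot \frac{99}{25} = 1 + \frac{693}{25} = \frac{718}{25}$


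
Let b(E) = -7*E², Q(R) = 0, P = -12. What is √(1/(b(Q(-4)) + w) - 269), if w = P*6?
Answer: I*√38738/12 ≈ 16.402*I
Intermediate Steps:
w = -72 (w = -12*6 = -72)
√(1/(b(Q(-4)) + w) - 269) = √(1/(-7*0² - 72) - 269) = √(1/(-7*0 - 72) - 269) = √(1/(0 - 72) - 269) = √(1/(-72) - 269) = √(-1/72 - 269) = √(-19369/72) = I*√38738/12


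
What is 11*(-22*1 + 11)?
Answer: -121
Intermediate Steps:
11*(-22*1 + 11) = 11*(-22 + 11) = 11*(-11) = -121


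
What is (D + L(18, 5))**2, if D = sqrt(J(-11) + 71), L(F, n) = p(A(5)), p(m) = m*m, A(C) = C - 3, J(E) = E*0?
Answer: (4 + sqrt(71))**2 ≈ 154.41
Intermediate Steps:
J(E) = 0
A(C) = -3 + C
p(m) = m**2
L(F, n) = 4 (L(F, n) = (-3 + 5)**2 = 2**2 = 4)
D = sqrt(71) (D = sqrt(0 + 71) = sqrt(71) ≈ 8.4261)
(D + L(18, 5))**2 = (sqrt(71) + 4)**2 = (4 + sqrt(71))**2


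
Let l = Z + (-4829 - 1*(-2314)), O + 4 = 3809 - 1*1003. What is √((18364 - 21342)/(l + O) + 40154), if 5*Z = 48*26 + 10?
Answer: 2*√72791676894/2693 ≈ 200.37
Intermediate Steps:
O = 2802 (O = -4 + (3809 - 1*1003) = -4 + (3809 - 1003) = -4 + 2806 = 2802)
Z = 1258/5 (Z = (48*26 + 10)/5 = (1248 + 10)/5 = (⅕)*1258 = 1258/5 ≈ 251.60)
l = -11317/5 (l = 1258/5 + (-4829 - 1*(-2314)) = 1258/5 + (-4829 + 2314) = 1258/5 - 2515 = -11317/5 ≈ -2263.4)
√((18364 - 21342)/(l + O) + 40154) = √((18364 - 21342)/(-11317/5 + 2802) + 40154) = √(-2978/2693/5 + 40154) = √(-2978*5/2693 + 40154) = √(-14890/2693 + 40154) = √(108119832/2693) = 2*√72791676894/2693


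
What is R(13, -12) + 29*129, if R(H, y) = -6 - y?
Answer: 3747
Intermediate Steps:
R(13, -12) + 29*129 = (-6 - 1*(-12)) + 29*129 = (-6 + 12) + 3741 = 6 + 3741 = 3747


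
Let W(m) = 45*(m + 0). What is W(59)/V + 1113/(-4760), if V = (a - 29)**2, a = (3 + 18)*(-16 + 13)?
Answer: 57453/719440 ≈ 0.079858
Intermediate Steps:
a = -63 (a = 21*(-3) = -63)
V = 8464 (V = (-63 - 29)**2 = (-92)**2 = 8464)
W(m) = 45*m
W(59)/V + 1113/(-4760) = (45*59)/8464 + 1113/(-4760) = 2655*(1/8464) + 1113*(-1/4760) = 2655/8464 - 159/680 = 57453/719440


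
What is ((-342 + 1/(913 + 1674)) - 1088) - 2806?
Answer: -10958531/2587 ≈ -4236.0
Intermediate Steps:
((-342 + 1/(913 + 1674)) - 1088) - 2806 = ((-342 + 1/2587) - 1088) - 2806 = (-884753/2587 - 1088) - 2806 = -3699409/2587 - 2806 = -10958531/2587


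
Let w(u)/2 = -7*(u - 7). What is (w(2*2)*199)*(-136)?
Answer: -1136688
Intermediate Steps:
w(u) = 98 - 14*u (w(u) = 2*(-7*(u - 7)) = 2*(-7*(-7 + u)) = 2*(49 - 7*u) = 98 - 14*u)
(w(2*2)*199)*(-136) = ((98 - 28*2)*199)*(-136) = ((98 - 14*4)*199)*(-136) = ((98 - 56)*199)*(-136) = (42*199)*(-136) = 8358*(-136) = -1136688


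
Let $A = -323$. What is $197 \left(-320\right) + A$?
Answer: $-63363$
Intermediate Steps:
$197 \left(-320\right) + A = 197 \left(-320\right) - 323 = -63040 - 323 = -63363$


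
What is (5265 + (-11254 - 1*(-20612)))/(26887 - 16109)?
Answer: 14623/10778 ≈ 1.3567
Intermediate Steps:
(5265 + (-11254 - 1*(-20612)))/(26887 - 16109) = (5265 + (-11254 + 20612))/10778 = (5265 + 9358)*(1/10778) = 14623*(1/10778) = 14623/10778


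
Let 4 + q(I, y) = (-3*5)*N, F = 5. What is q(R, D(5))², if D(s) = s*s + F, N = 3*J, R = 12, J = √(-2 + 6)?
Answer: 8836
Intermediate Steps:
J = 2 (J = √4 = 2)
N = 6 (N = 3*2 = 6)
D(s) = 5 + s² (D(s) = s*s + 5 = s² + 5 = 5 + s²)
q(I, y) = -94 (q(I, y) = -4 - 3*5*6 = -4 - 15*6 = -4 - 90 = -94)
q(R, D(5))² = (-94)² = 8836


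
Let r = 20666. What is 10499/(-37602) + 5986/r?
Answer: 4056619/388541466 ≈ 0.010441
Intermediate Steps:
10499/(-37602) + 5986/r = 10499/(-37602) + 5986/20666 = 10499*(-1/37602) + 5986*(1/20666) = -10499/37602 + 2993/10333 = 4056619/388541466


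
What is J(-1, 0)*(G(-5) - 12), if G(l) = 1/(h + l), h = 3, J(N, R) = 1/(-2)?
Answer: 25/4 ≈ 6.2500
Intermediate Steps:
J(N, R) = -½
G(l) = 1/(3 + l)
J(-1, 0)*(G(-5) - 12) = -(1/(3 - 5) - 12)/2 = -(1/(-2) - 12)/2 = -(-½ - 12)/2 = -½*(-25/2) = 25/4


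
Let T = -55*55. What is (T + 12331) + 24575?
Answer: 33881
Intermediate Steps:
T = -3025
(T + 12331) + 24575 = (-3025 + 12331) + 24575 = 9306 + 24575 = 33881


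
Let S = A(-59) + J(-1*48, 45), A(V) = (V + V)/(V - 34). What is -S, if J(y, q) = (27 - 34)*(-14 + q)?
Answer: 20063/93 ≈ 215.73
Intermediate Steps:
A(V) = 2*V/(-34 + V) (A(V) = (2*V)/(-34 + V) = 2*V/(-34 + V))
J(y, q) = 98 - 7*q (J(y, q) = -7*(-14 + q) = 98 - 7*q)
S = -20063/93 (S = 2*(-59)/(-34 - 59) + (98 - 7*45) = 2*(-59)/(-93) + (98 - 315) = 2*(-59)*(-1/93) - 217 = 118/93 - 217 = -20063/93 ≈ -215.73)
-S = -1*(-20063/93) = 20063/93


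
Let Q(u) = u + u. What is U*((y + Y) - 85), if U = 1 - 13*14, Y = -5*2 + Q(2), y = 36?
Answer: 9955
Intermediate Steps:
Q(u) = 2*u
Y = -6 (Y = -5*2 + 2*2 = -10 + 4 = -6)
U = -181 (U = 1 - 182 = -181)
U*((y + Y) - 85) = -181*((36 - 6) - 85) = -181*(30 - 85) = -181*(-55) = 9955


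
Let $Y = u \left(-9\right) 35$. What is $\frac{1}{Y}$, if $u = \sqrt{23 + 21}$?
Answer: $- \frac{\sqrt{11}}{6930} \approx -0.00047859$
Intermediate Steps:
$u = 2 \sqrt{11}$ ($u = \sqrt{44} = 2 \sqrt{11} \approx 6.6332$)
$Y = - 630 \sqrt{11}$ ($Y = 2 \sqrt{11} \left(-9\right) 35 = - 18 \sqrt{11} \cdot 35 = - 630 \sqrt{11} \approx -2089.5$)
$\frac{1}{Y} = \frac{1}{\left(-630\right) \sqrt{11}} = - \frac{\sqrt{11}}{6930}$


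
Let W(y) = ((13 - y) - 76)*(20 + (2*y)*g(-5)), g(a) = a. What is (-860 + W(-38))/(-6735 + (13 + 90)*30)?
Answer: 724/243 ≈ 2.9794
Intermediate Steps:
W(y) = (-63 - y)*(20 - 10*y) (W(y) = ((13 - y) - 76)*(20 + (2*y)*(-5)) = (-63 - y)*(20 - 10*y))
(-860 + W(-38))/(-6735 + (13 + 90)*30) = (-860 + (-1260 + 10*(-38)² + 610*(-38)))/(-6735 + (13 + 90)*30) = (-860 + (-1260 + 10*1444 - 23180))/(-6735 + 103*30) = (-860 + (-1260 + 14440 - 23180))/(-6735 + 3090) = (-860 - 10000)/(-3645) = -10860*(-1/3645) = 724/243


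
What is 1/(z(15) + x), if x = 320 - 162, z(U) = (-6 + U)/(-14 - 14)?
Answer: 28/4415 ≈ 0.0063420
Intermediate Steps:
z(U) = 3/14 - U/28 (z(U) = (-6 + U)/(-28) = (-6 + U)*(-1/28) = 3/14 - U/28)
x = 158
1/(z(15) + x) = 1/((3/14 - 1/28*15) + 158) = 1/((3/14 - 15/28) + 158) = 1/(-9/28 + 158) = 1/(4415/28) = 28/4415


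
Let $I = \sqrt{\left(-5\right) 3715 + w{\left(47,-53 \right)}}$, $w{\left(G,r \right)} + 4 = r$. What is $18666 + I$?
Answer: $18666 + 2 i \sqrt{4658} \approx 18666.0 + 136.5 i$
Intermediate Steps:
$w{\left(G,r \right)} = -4 + r$
$I = 2 i \sqrt{4658}$ ($I = \sqrt{\left(-5\right) 3715 - 57} = \sqrt{-18575 - 57} = \sqrt{-18632} = 2 i \sqrt{4658} \approx 136.5 i$)
$18666 + I = 18666 + 2 i \sqrt{4658}$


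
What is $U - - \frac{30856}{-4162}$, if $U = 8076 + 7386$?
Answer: $\frac{32160994}{2081} \approx 15455.0$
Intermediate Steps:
$U = 15462$
$U - - \frac{30856}{-4162} = 15462 - - \frac{30856}{-4162} = 15462 - \left(-30856\right) \left(- \frac{1}{4162}\right) = 15462 - \frac{15428}{2081} = \frac{32160994}{2081}$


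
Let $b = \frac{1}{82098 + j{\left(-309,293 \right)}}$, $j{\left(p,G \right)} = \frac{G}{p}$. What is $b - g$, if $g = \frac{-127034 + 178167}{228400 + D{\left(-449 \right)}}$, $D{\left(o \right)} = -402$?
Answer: $- \frac{1297070930155}{5783850756022} \approx -0.22426$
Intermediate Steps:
$b = \frac{309}{25367989}$ ($b = \frac{1}{82098 + \frac{293}{-309}} = \frac{1}{82098 + 293 \left(- \frac{1}{309}\right)} = \frac{1}{82098 - \frac{293}{309}} = \frac{1}{\frac{25367989}{309}} = \frac{309}{25367989} \approx 1.2181 \cdot 10^{-5}$)
$g = \frac{51133}{227998}$ ($g = \frac{-127034 + 178167}{228400 - 402} = \frac{51133}{227998} \approx 0.22427$)
$b - g = \frac{309}{25367989} - \frac{51133}{227998} = - \frac{1297070930155}{5783850756022}$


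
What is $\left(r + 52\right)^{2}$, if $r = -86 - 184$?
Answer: $47524$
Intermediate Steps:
$r = -270$
$\left(r + 52\right)^{2} = \left(-270 + 52\right)^{2} = \left(-218\right)^{2} = 47524$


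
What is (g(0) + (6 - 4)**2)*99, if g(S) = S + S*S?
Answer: 396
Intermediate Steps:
g(S) = S + S**2
(g(0) + (6 - 4)**2)*99 = (0*(1 + 0) + (6 - 4)**2)*99 = (0*1 + 2**2)*99 = (0 + 4)*99 = 4*99 = 396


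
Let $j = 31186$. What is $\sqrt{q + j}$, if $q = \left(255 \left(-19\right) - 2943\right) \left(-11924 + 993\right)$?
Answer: $\sqrt{85161814} \approx 9228.3$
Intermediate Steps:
$q = 85130628$ ($q = \left(-4845 - 2943\right) \left(-10931\right) = \left(-7788\right) \left(-10931\right) = 85130628$)
$\sqrt{q + j} = \sqrt{85130628 + 31186} = \sqrt{85161814}$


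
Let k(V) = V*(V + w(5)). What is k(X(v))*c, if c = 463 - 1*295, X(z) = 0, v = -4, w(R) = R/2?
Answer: 0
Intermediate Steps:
w(R) = R/2 (w(R) = R*(½) = R/2)
k(V) = V*(5/2 + V) (k(V) = V*(V + (½)*5) = V*(V + 5/2) = V*(5/2 + V))
c = 168 (c = 463 - 295 = 168)
k(X(v))*c = ((½)*0*(5 + 2*0))*168 = ((½)*0*(5 + 0))*168 = ((½)*0*5)*168 = 0*168 = 0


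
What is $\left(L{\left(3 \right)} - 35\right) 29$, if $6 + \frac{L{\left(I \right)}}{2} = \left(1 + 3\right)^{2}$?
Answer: $-435$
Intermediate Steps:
$L{\left(I \right)} = 20$ ($L{\left(I \right)} = -12 + 2 \left(1 + 3\right)^{2} = -12 + 2 \cdot 4^{2} = -12 + 2 \cdot 16 = -12 + 32 = 20$)
$\left(L{\left(3 \right)} - 35\right) 29 = \left(20 - 35\right) 29 = \left(-15\right) 29 = -435$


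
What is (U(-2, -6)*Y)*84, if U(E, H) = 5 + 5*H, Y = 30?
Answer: -63000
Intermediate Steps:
(U(-2, -6)*Y)*84 = ((5 + 5*(-6))*30)*84 = ((5 - 30)*30)*84 = -25*30*84 = -750*84 = -63000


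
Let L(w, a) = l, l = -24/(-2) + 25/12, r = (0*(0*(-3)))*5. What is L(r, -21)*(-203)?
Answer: -34307/12 ≈ -2858.9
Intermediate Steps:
r = 0 (r = (0*0)*5 = 0*5 = 0)
l = 169/12 (l = -24*(-1/2) + 25*(1/12) = 12 + 25/12 = 169/12 ≈ 14.083)
L(w, a) = 169/12
L(r, -21)*(-203) = (169/12)*(-203) = -34307/12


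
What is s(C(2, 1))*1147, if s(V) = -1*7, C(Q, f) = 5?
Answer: -8029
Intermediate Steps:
s(V) = -7
s(C(2, 1))*1147 = -7*1147 = -8029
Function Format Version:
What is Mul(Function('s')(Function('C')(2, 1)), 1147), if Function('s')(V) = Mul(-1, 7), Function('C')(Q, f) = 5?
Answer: -8029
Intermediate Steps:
Function('s')(V) = -7
Mul(Function('s')(Function('C')(2, 1)), 1147) = Mul(-7, 1147) = -8029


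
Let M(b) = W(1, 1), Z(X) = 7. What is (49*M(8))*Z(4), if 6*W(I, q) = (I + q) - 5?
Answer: -343/2 ≈ -171.50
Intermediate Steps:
W(I, q) = -⅚ + I/6 + q/6 (W(I, q) = ((I + q) - 5)/6 = (-5 + I + q)/6 = -⅚ + I/6 + q/6)
M(b) = -½ (M(b) = -⅚ + (⅙)*1 + (⅙)*1 = -⅚ + ⅙ + ⅙ = -½)
(49*M(8))*Z(4) = (49*(-½))*7 = -49/2*7 = -343/2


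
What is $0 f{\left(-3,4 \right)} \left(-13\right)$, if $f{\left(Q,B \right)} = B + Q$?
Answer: $0$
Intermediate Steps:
$0 f{\left(-3,4 \right)} \left(-13\right) = 0 \left(4 - 3\right) \left(-13\right) = 0 \cdot 1 \left(-13\right) = 0 \left(-13\right) = 0$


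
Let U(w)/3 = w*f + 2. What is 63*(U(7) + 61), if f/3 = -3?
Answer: -7686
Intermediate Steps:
f = -9 (f = 3*(-3) = -9)
U(w) = 6 - 27*w (U(w) = 3*(w*(-9) + 2) = 3*(-9*w + 2) = 3*(2 - 9*w) = 6 - 27*w)
63*(U(7) + 61) = 63*((6 - 27*7) + 61) = 63*((6 - 189) + 61) = 63*(-183 + 61) = 63*(-122) = -7686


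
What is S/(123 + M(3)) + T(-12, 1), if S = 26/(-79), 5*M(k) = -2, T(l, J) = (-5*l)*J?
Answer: 2905490/48427 ≈ 59.997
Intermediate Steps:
T(l, J) = -5*J*l
M(k) = -⅖ (M(k) = (⅕)*(-2) = -⅖)
S = -26/79 (S = 26*(-1/79) = -26/79 ≈ -0.32911)
S/(123 + M(3)) + T(-12, 1) = -26/79/(123 - ⅖) - 5*1*(-12) = -26/79/(613/5) + 60 = (5/613)*(-26/79) + 60 = -130/48427 + 60 = 2905490/48427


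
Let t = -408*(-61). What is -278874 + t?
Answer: -253986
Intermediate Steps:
t = 24888
-278874 + t = -278874 + 24888 = -253986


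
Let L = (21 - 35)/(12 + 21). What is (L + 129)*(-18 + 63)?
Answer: 63645/11 ≈ 5785.9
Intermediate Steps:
L = -14/33 ≈ -0.42424
(L + 129)*(-18 + 63) = (-14/33 + 129)*(-18 + 63) = (4243/33)*45 = 63645/11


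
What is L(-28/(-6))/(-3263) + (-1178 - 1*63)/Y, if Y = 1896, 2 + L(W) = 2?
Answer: -1241/1896 ≈ -0.65454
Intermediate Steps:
L(W) = 0 (L(W) = -2 + 2 = 0)
L(-28/(-6))/(-3263) + (-1178 - 1*63)/Y = 0/(-3263) + (-1178 - 1*63)/1896 = 0*(-1/3263) + (-1178 - 63)*(1/1896) = 0 - 1241*1/1896 = 0 - 1241/1896 = -1241/1896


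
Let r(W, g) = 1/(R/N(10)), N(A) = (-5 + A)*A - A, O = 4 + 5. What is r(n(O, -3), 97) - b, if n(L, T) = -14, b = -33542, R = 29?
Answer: 972758/29 ≈ 33543.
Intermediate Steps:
O = 9
N(A) = -A + A*(-5 + A) (N(A) = A*(-5 + A) - A = -A + A*(-5 + A))
r(W, g) = 40/29 (r(W, g) = 1/(29/((10*(-6 + 10)))) = 1/(29/((10*4))) = 1/(29/40) = 40/29)
r(n(O, -3), 97) - b = 40/29 - 1*(-33542) = 40/29 + 33542 = 972758/29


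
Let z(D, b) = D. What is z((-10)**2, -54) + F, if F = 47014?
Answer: 47114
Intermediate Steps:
z((-10)**2, -54) + F = (-10)**2 + 47014 = 100 + 47014 = 47114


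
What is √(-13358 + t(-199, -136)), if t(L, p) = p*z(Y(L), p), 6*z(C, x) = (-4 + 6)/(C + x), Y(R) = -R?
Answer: I*√53020758/63 ≈ 115.58*I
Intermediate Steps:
z(C, x) = 1/(3*(C + x)) (z(C, x) = ((-4 + 6)/(C + x))/6 = (2/(C + x))/6 = 1/(3*(C + x)))
t(L, p) = p/(3*(p - L)) (t(L, p) = p*(1/(3*(-L + p))) = p*(1/(3*(p - L))) = p/(3*(p - L)))
√(-13358 + t(-199, -136)) = √(-13358 + (⅓)*(-136)/(-136 - 1*(-199))) = √(-13358 + (⅓)*(-136)/(-136 + 199)) = √(-13358 + (⅓)*(-136)/63) = √(-13358 + (⅓)*(-136)*(1/63)) = √(-13358 - 136/189) = √(-2524798/189) = I*√53020758/63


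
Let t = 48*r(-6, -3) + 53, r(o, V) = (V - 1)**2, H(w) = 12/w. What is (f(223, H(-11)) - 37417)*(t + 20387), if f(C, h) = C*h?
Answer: -798699064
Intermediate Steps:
r(o, V) = (-1 + V)**2
t = 821 (t = 48*(-1 - 3)**2 + 53 = 48*(-4)**2 + 53 = 48*16 + 53 = 768 + 53 = 821)
(f(223, H(-11)) - 37417)*(t + 20387) = (223*(12/(-11)) - 37417)*(821 + 20387) = (223*(12*(-1/11)) - 37417)*21208 = (223*(-12/11) - 37417)*21208 = (-2676/11 - 37417)*21208 = -414263/11*21208 = -798699064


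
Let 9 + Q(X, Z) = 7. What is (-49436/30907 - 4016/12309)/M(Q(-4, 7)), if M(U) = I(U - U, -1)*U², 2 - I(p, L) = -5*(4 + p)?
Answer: -183157559/8369553786 ≈ -0.021884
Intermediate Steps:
Q(X, Z) = -2 (Q(X, Z) = -9 + 7 = -2)
I(p, L) = 22 + 5*p (I(p, L) = 2 - (-5)*(4 + p) = 2 - (-20 - 5*p) = 2 + (20 + 5*p) = 22 + 5*p)
M(U) = 22*U² (M(U) = (22 + 5*(U - U))*U² = (22 + 5*0)*U² = (22 + 0)*U² = 22*U²)
(-49436/30907 - 4016/12309)/M(Q(-4, 7)) = (-49436/30907 - 4016/12309)/((22*(-2)²)) = (-49436*1/30907 - 4016*1/12309)/((22*4)) = (-49436/30907 - 4016/12309)/88 = -732630236/380434263*1/88 = -183157559/8369553786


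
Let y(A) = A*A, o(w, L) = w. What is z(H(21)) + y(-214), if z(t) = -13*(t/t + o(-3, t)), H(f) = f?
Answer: 45822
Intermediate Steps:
z(t) = 26 (z(t) = -13*(t/t - 3) = -13*(1 - 3) = -13*(-2) = 26)
y(A) = A²
z(H(21)) + y(-214) = 26 + (-214)² = 26 + 45796 = 45822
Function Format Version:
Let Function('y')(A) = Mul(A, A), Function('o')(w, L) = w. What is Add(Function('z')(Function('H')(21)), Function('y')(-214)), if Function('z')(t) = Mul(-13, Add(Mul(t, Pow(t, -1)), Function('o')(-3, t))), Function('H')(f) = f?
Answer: 45822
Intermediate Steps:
Function('z')(t) = 26 (Function('z')(t) = Mul(-13, Add(Mul(t, Pow(t, -1)), -3)) = Mul(-13, Add(1, -3)) = Mul(-13, -2) = 26)
Function('y')(A) = Pow(A, 2)
Add(Function('z')(Function('H')(21)), Function('y')(-214)) = Add(26, Pow(-214, 2)) = Add(26, 45796) = 45822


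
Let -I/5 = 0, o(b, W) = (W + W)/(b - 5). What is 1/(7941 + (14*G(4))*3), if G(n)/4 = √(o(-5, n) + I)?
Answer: 13235/105136767 - 112*I*√5/105136767 ≈ 0.00012588 - 2.382e-6*I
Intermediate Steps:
o(b, W) = 2*W/(-5 + b) (o(b, W) = (2*W)/(-5 + b) = 2*W/(-5 + b))
I = 0 (I = -5*0 = 0)
G(n) = 4*√5*√(-n)/5 (G(n) = 4*√(2*n/(-5 - 5) + 0) = 4*√(2*n/(-10) + 0) = 4*√(2*n*(-⅒) + 0) = 4*√(-n/5 + 0) = 4*√(-n/5) = 4*(√5*√(-n)/5) = 4*√5*√(-n)/5)
1/(7941 + (14*G(4))*3) = 1/(7941 + (14*(4*√5*√(-1*4)/5))*3) = 1/(7941 + (14*(4*√5*√(-4)/5))*3) = 1/(7941 + (14*(4*√5*(2*I)/5))*3) = 1/(7941 + (14*(8*I*√5/5))*3) = 1/(7941 + (112*I*√5/5)*3) = 1/(7941 + 336*I*√5/5)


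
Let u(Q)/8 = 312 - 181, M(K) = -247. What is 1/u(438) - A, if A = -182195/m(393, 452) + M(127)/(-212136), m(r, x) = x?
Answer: 632895360805/1570124604 ≈ 403.09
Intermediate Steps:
u(Q) = 1048 (u(Q) = 8*(312 - 181) = 8*131 = 1048)
A = -9662501719/23971368 (A = -182195/452 - 247/(-212136) = -182195*1/452 - 247*(-1/212136) = -182195/452 + 247/212136 = -9662501719/23971368 ≈ -403.08)
1/u(438) - A = 1/1048 - 1*(-9662501719/23971368) = 1/1048 + 9662501719/23971368 = 632895360805/1570124604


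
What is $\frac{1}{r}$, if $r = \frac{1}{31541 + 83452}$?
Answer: $114993$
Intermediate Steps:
$r = \frac{1}{114993} \approx 8.6962 \cdot 10^{-6}$
$\frac{1}{r} = \frac{1}{\frac{1}{114993}} = 114993$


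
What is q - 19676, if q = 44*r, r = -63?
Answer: -22448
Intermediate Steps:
q = -2772 (q = 44*(-63) = -2772)
q - 19676 = -2772 - 19676 = -22448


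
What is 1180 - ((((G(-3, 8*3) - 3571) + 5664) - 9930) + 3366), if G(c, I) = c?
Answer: 5654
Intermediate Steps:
1180 - ((((G(-3, 8*3) - 3571) + 5664) - 9930) + 3366) = 1180 - ((((-3 - 3571) + 5664) - 9930) + 3366) = 1180 - (((-3574 + 5664) - 9930) + 3366) = 1180 - ((2090 - 9930) + 3366) = 1180 - (-7840 + 3366) = 1180 - 1*(-4474) = 1180 + 4474 = 5654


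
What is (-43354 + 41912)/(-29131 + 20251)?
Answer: 721/4440 ≈ 0.16239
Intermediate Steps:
(-43354 + 41912)/(-29131 + 20251) = -1442/(-8880) = -1442*(-1/8880) = 721/4440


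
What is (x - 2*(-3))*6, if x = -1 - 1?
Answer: 24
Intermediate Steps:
x = -2
(x - 2*(-3))*6 = (-2 - 2*(-3))*6 = (-2 + 6)*6 = 4*6 = 24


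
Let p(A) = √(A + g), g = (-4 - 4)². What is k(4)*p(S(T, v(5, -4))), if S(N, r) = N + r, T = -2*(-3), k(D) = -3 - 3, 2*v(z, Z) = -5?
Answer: -9*√30 ≈ -49.295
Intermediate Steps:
v(z, Z) = -5/2 (v(z, Z) = (½)*(-5) = -5/2)
g = 64 (g = (-8)² = 64)
k(D) = -6
T = 6
p(A) = √(64 + A) (p(A) = √(A + 64) = √(64 + A))
k(4)*p(S(T, v(5, -4))) = -6*√(64 + (6 - 5/2)) = -6*√(64 + 7/2) = -9*√30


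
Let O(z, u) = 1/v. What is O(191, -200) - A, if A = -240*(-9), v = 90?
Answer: -194399/90 ≈ -2160.0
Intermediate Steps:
A = 2160
O(z, u) = 1/90
O(191, -200) - A = 1/90 - 1*2160 = 1/90 - 2160 = -194399/90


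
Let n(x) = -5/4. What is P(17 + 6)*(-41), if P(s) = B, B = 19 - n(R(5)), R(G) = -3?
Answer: -3321/4 ≈ -830.25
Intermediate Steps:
n(x) = -5/4 (n(x) = -5*¼ = -5/4)
B = 81/4 (B = 19 - 1*(-5/4) = 19 + 5/4 = 81/4 ≈ 20.250)
P(s) = 81/4
P(17 + 6)*(-41) = (81/4)*(-41) = -3321/4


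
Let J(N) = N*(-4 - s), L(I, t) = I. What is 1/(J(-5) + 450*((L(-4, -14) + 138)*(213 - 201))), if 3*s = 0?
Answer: 1/723620 ≈ 1.3819e-6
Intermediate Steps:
s = 0 (s = (1/3)*0 = 0)
J(N) = -4*N (J(N) = N*(-4 - 1*0) = N*(-4 + 0) = N*(-4) = -4*N)
1/(J(-5) + 450*((L(-4, -14) + 138)*(213 - 201))) = 1/(-4*(-5) + 450*((-4 + 138)*(213 - 201))) = 1/(20 + 450*(134*12)) = 1/(20 + 450*1608) = 1/(20 + 723600) = 1/723620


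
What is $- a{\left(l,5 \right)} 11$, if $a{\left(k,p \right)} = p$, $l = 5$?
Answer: $-55$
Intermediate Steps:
$- a{\left(l,5 \right)} 11 = \left(-1\right) 5 \cdot 11 = \left(-5\right) 11 = -55$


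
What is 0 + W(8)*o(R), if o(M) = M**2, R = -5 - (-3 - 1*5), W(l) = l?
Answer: 72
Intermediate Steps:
R = 3 (R = -5 - (-3 - 5) = -5 - 1*(-8) = -5 + 8 = 3)
0 + W(8)*o(R) = 0 + 8*3**2 = 0 + 8*9 = 0 + 72 = 72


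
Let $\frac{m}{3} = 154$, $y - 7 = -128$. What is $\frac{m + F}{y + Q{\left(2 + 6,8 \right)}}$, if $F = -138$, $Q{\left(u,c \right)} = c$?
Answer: $- \frac{324}{113} \approx -2.8673$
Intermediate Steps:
$y = -121$ ($y = 7 - 128 = -121$)
$m = 462$ ($m = 3 \cdot 154 = 462$)
$\frac{m + F}{y + Q{\left(2 + 6,8 \right)}} = \frac{462 - 138}{-121 + 8} = \frac{1}{-113} \cdot 324 = \left(- \frac{1}{113}\right) 324 = - \frac{324}{113}$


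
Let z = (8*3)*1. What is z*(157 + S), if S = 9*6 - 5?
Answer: 4944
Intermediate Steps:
S = 49 (S = 54 - 5 = 49)
z = 24 (z = 24*1 = 24)
z*(157 + S) = 24*(157 + 49) = 24*206 = 4944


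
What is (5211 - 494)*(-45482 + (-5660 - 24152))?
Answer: -355161798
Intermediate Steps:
(5211 - 494)*(-45482 + (-5660 - 24152)) = 4717*(-45482 - 29812) = 4717*(-75294) = -355161798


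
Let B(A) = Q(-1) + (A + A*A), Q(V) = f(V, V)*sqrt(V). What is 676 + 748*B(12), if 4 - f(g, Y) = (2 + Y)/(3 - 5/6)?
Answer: 117364 + 34408*I/13 ≈ 1.1736e+5 + 2646.8*I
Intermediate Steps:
f(g, Y) = 40/13 - 6*Y/13 (f(g, Y) = 4 - (2 + Y)/(3 - 5/6) = 4 - (2 + Y)/13/6 = 4 - (2 + Y)*6/13 = 4 - (12/13 + 6*Y/13) = 4 + (-12/13 - 6*Y/13) = 40/13 - 6*Y/13)
Q(V) = sqrt(V)*(40/13 - 6*V/13) (Q(V) = (40/13 - 6*V/13)*sqrt(V) = sqrt(V)*(40/13 - 6*V/13))
B(A) = A + A**2 + 46*I/13 (B(A) = 2*sqrt(-1)*(20 - 3*(-1))/13 + (A + A*A) = 2*I*(20 + 3)/13 + (A + A**2) = (2/13)*I*23 + (A + A**2) = 46*I/13 + (A + A**2) = A + A**2 + 46*I/13)
676 + 748*B(12) = 676 + 748*(12 + 12**2 + 46*I/13) = 676 + 748*(12 + 144 + 46*I/13) = 676 + 748*(156 + 46*I/13) = 676 + (116688 + 34408*I/13) = 117364 + 34408*I/13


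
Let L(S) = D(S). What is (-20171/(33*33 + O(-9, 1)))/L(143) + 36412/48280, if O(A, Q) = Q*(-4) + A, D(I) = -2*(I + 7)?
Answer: 318191237/389619600 ≈ 0.81667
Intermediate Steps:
D(I) = -14 - 2*I (D(I) = -2*(7 + I) = -14 - 2*I)
O(A, Q) = A - 4*Q (O(A, Q) = -4*Q + A = A - 4*Q)
L(S) = -14 - 2*S
(-20171/(33*33 + O(-9, 1)))/L(143) + 36412/48280 = (-20171/(33*33 + (-9 - 4*1)))/(-14 - 2*143) + 36412/48280 = (-20171/(1089 + (-9 - 4)))/(-14 - 286) + 36412*(1/48280) = -20171/(1089 - 13)/(-300) + 9103/12070 = -20171/1076*(-1/300) + 9103/12070 = 20171/322800 + 9103/12070 = 318191237/389619600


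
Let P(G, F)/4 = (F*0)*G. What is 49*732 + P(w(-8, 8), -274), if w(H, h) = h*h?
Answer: 35868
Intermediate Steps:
w(H, h) = h**2
P(G, F) = 0 (P(G, F) = 4*((F*0)*G) = 4*(0*G) = 4*0 = 0)
49*732 + P(w(-8, 8), -274) = 49*732 + 0 = 35868 + 0 = 35868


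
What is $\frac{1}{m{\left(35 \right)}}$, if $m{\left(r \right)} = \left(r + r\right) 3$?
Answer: $\frac{1}{210} \approx 0.0047619$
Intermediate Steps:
$m{\left(r \right)} = 6 r$ ($m{\left(r \right)} = 2 r 3 = 6 r$)
$\frac{1}{m{\left(35 \right)}} = \frac{1}{6 \cdot 35} = \frac{1}{210}$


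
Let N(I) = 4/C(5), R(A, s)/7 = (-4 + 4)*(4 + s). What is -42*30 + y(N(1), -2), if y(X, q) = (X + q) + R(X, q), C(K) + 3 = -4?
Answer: -8838/7 ≈ -1262.6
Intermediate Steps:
R(A, s) = 0 (R(A, s) = 7*((-4 + 4)*(4 + s)) = 7*(0*(4 + s)) = 7*0 = 0)
C(K) = -7 (C(K) = -3 - 4 = -7)
N(I) = -4/7 (N(I) = 4/(-7) = 4*(-⅐) = -4/7)
y(X, q) = X + q (y(X, q) = (X + q) + 0 = X + q)
-42*30 + y(N(1), -2) = -42*30 + (-4/7 - 2) = -1260 - 18/7 = -8838/7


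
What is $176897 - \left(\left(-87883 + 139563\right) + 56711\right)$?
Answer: $68506$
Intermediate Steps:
$176897 - \left(\left(-87883 + 139563\right) + 56711\right) = 176897 - \left(51680 + 56711\right) = 176897 - 108391 = 68506$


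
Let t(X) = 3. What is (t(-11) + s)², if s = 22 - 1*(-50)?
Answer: 5625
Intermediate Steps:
s = 72 (s = 22 + 50 = 72)
(t(-11) + s)² = (3 + 72)² = 75² = 5625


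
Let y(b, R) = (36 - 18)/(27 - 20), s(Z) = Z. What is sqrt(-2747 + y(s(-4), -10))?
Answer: I*sqrt(134477)/7 ≈ 52.387*I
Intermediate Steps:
y(b, R) = 18/7
sqrt(-2747 + y(s(-4), -10)) = sqrt(-2747 + 18/7) = sqrt(-19211/7) = I*sqrt(134477)/7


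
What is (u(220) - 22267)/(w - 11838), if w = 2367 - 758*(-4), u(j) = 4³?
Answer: 22203/6439 ≈ 3.4482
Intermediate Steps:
u(j) = 64
w = 5399 (w = 2367 + 3032 = 5399)
(u(220) - 22267)/(w - 11838) = (64 - 22267)/(5399 - 11838) = -22203/(-6439) = -22203*(-1/6439) = 22203/6439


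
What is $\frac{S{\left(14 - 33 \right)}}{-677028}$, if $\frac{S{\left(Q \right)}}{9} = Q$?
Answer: $\frac{57}{225676} \approx 0.00025257$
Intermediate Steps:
$S{\left(Q \right)} = 9 Q$
$\frac{S{\left(14 - 33 \right)}}{-677028} = \frac{9 \left(14 - 33\right)}{-677028} = 9 \left(14 - 33\right) \left(- \frac{1}{677028}\right) = 9 \left(-19\right) \left(- \frac{1}{677028}\right) = \left(-171\right) \left(- \frac{1}{677028}\right) = \frac{57}{225676}$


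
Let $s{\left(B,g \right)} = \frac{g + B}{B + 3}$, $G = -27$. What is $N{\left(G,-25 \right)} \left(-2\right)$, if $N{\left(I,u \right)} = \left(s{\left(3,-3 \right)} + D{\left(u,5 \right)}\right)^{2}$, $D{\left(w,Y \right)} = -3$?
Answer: $-18$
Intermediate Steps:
$s{\left(B,g \right)} = \frac{B + g}{3 + B}$
$N{\left(I,u \right)} = 9$ ($N{\left(I,u \right)} = \left(\frac{3 - 3}{3 + 3} - 3\right)^{2} = \left(\frac{1}{6} \cdot 0 - 3\right)^{2} = \left(0 - 3\right)^{2} = \left(-3\right)^{2} = 9$)
$N{\left(G,-25 \right)} \left(-2\right) = 9 \left(-2\right) = -18$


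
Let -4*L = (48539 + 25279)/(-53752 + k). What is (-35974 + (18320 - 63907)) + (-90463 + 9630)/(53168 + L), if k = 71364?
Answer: -152746432102195/1872752723 ≈ -81563.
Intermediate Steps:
L = -36909/35224 (L = -(48539 + 25279)/(4*(-53752 + 71364)) = -36909/(2*17612) = -¼*36909/8806 = -36909/35224 ≈ -1.0478)
(-35974 + (18320 - 63907)) + (-90463 + 9630)/(53168 + L) = (-35974 + (18320 - 63907)) + (-90463 + 9630)/(53168 - 36909/35224) = (-35974 - 45587) - 80833/1872752723/35224 = -81561 - 80833*35224/1872752723 = -81561 - 2847261592/1872752723 = -152746432102195/1872752723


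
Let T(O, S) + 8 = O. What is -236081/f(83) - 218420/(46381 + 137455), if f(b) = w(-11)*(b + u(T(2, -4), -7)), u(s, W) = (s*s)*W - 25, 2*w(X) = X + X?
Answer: -10966573749/98076506 ≈ -111.82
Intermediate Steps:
T(O, S) = -8 + O
w(X) = X (w(X) = (X + X)/2 = (2*X)/2 = X)
u(s, W) = -25 + W*s**2 (u(s, W) = s**2*W - 25 = W*s**2 - 25 = -25 + W*s**2)
f(b) = 3047 - 11*b (f(b) = -11*(b + (-25 - 7*(-8 + 2)**2)) = -11*(b + (-25 - 7*(-6)**2)) = -11*(b + (-25 - 7*36)) = -11*(b + (-25 - 252)) = -11*(b - 277) = -11*(-277 + b) = 3047 - 11*b)
-236081/f(83) - 218420/(46381 + 137455) = -236081/(3047 - 11*83) - 218420/(46381 + 137455) = -236081/(3047 - 913) - 218420/183836 = -236081/2134 - 218420*1/183836 = -236081*1/2134 - 54605/45959 = -236081/2134 - 54605/45959 = -10966573749/98076506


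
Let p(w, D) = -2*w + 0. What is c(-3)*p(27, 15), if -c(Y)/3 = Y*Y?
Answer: 1458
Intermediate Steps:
p(w, D) = -2*w
c(Y) = -3*Y² (c(Y) = -3*Y*Y = -3*Y²)
c(-3)*p(27, 15) = (-3*(-3)²)*(-2*27) = -3*9*(-54) = -27*(-54) = 1458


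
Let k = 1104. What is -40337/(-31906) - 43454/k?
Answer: -335477819/8806056 ≈ -38.096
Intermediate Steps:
-40337/(-31906) - 43454/k = -40337/(-31906) - 43454/1104 = -40337*(-1/31906) - 43454*1/1104 = 40337/31906 - 21727/552 = -335477819/8806056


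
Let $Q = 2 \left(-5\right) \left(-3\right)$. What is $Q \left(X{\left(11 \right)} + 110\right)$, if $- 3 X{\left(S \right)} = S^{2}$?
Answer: $2090$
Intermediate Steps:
$Q = 30$ ($Q = \left(-10\right) \left(-3\right) = 30$)
$X{\left(S \right)} = - \frac{S^{2}}{3}$
$Q \left(X{\left(11 \right)} + 110\right) = 30 \left(- \frac{11^{2}}{3} + 110\right) = 30 \left(\left(- \frac{1}{3}\right) 121 + 110\right) = 30 \left(- \frac{121}{3} + 110\right) = 30 \cdot \frac{209}{3} = 2090$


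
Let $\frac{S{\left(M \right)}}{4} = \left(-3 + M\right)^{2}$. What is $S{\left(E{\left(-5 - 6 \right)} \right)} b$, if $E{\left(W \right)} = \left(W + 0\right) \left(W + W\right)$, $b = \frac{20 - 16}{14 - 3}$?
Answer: $\frac{913936}{11} \approx 83085.0$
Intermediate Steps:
$b = \frac{4}{11} \approx 0.36364$
$E{\left(W \right)} = 2 W^{2}$ ($E{\left(W \right)} = W 2 W = 2 W^{2}$)
$S{\left(M \right)} = 4 \left(-3 + M\right)^{2}$
$S{\left(E{\left(-5 - 6 \right)} \right)} b = 4 \left(-3 + 2 \left(-5 - 6\right)^{2}\right)^{2} \cdot \frac{4}{11} = 4 \left(-3 + 2 \left(-11\right)^{2}\right)^{2} \cdot \frac{4}{11} = 4 \left(-3 + 2 \cdot 121\right)^{2} \cdot \frac{4}{11} = 4 \left(-3 + 242\right)^{2} \cdot \frac{4}{11} = 4 \cdot 239^{2} \cdot \frac{4}{11} = 4 \cdot 57121 \cdot \frac{4}{11} = 228484 \cdot \frac{4}{11} = \frac{913936}{11}$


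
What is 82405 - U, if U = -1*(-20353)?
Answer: 62052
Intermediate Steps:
U = 20353
82405 - U = 82405 - 1*20353 = 82405 - 20353 = 62052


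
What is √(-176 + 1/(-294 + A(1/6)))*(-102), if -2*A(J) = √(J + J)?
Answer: -102*I*√(310470 + 176*√3)/√(1764 + √3) ≈ -1353.2*I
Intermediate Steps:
A(J) = -√2*√J/2 (A(J) = -√(J + J)/2 = -√2*√J/2)
√(-176 + 1/(-294 + A(1/6)))*(-102) = √(-176 + 1/(-294 - √2*√(1/6)/2))*(-102) = √(-176 + 1/(-294 - √2*√(⅙)/2))*(-102) = √(-176 + 1/(-294 - √2*√6/6/2))*(-102) = √(-176 + 1/(-294 - √3/6))*(-102) = -102*√(-176 + 1/(-294 - √3/6))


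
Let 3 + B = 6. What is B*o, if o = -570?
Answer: -1710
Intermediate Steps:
B = 3 (B = -3 + 6 = 3)
B*o = 3*(-570) = -1710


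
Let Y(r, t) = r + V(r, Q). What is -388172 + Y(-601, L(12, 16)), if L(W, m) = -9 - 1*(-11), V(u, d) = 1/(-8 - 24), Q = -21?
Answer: -12440737/32 ≈ -3.8877e+5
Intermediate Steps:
V(u, d) = -1/32 (V(u, d) = 1/(-32) = -1/32)
L(W, m) = 2 (L(W, m) = -9 + 11 = 2)
Y(r, t) = -1/32 + r (Y(r, t) = r - 1/32 = -1/32 + r)
-388172 + Y(-601, L(12, 16)) = -388172 + (-1/32 - 601) = -388172 - 19233/32 = -12440737/32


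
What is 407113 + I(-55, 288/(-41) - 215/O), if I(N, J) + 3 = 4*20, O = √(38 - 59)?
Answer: 407190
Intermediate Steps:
O = I*√21 (O = √(-21) = I*√21 ≈ 4.5826*I)
I(N, J) = 77 (I(N, J) = -3 + 4*20 = -3 + 80 = 77)
407113 + I(-55, 288/(-41) - 215/O) = 407113 + 77 = 407190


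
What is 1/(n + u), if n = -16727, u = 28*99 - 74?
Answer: -1/14029 ≈ -7.1281e-5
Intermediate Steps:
u = 2698 (u = 2772 - 74 = 2698)
1/(n + u) = 1/(-16727 + 2698) = 1/(-14029) = -1/14029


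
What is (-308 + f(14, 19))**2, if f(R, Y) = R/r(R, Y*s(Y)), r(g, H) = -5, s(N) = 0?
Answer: 2414916/25 ≈ 96597.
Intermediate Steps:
f(R, Y) = -R/5 (f(R, Y) = R/(-5) = R*(-1/5) = -R/5)
(-308 + f(14, 19))**2 = (-308 - 1/5*14)**2 = (-308 - 14/5)**2 = (-1554/5)**2 = 2414916/25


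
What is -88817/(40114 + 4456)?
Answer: -88817/44570 ≈ -1.9928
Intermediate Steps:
-88817/(40114 + 4456) = -88817/44570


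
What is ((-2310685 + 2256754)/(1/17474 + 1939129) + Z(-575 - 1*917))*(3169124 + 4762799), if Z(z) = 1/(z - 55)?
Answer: -563454395692321795/2496146390829 ≈ -2.2573e+5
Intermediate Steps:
Z(z) = 1/(-55 + z)
((-2310685 + 2256754)/(1/17474 + 1939129) + Z(-575 - 1*917))*(3169124 + 4762799) = ((-2310685 + 2256754)/(1/17474 + 1939129) + 1/(-55 + (-575 - 1*917)))*(3169124 + 4762799) = (-53931/(1/17474 + 1939129) + 1/(-55 + (-575 - 917)))*7931923 = (-53931/33884340147/17474 + 1/(-55 - 1492))*7931923 = (-53931*17474/33884340147 + 1/(-1547))*7931923 = (-314130098/11294780049 - 1/1547)*7931923 = -71036291665/2496146390829*7931923 = -563454395692321795/2496146390829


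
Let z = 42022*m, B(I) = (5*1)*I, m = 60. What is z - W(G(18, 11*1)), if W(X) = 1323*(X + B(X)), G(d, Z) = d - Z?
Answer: 2465754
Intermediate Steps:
B(I) = 5*I
z = 2521320 (z = 42022*60 = 2521320)
W(X) = 7938*X (W(X) = 1323*(X + 5*X) = 1323*(6*X) = 7938*X)
z - W(G(18, 11*1)) = 2521320 - 7938*(18 - 11) = 2521320 - 7938*7 = 2521320 - 1*55566 = 2521320 - 55566 = 2465754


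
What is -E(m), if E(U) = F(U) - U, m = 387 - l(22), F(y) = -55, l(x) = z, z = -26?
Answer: 468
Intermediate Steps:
l(x) = -26
m = 413 (m = 387 - 1*(-26) = 387 + 26 = 413)
E(U) = -55 - U
-E(m) = -(-55 - 1*413) = -(-55 - 413) = -1*(-468) = 468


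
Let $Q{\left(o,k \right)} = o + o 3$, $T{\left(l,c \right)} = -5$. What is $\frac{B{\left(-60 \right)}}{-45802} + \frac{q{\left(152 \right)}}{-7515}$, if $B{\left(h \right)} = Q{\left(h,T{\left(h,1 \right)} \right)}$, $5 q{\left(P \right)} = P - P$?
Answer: $\frac{120}{22901} \approx 0.0052399$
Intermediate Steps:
$q{\left(P \right)} = 0$ ($q{\left(P \right)} = \frac{P - P}{5} = \frac{1}{5} \cdot 0 = 0$)
$Q{\left(o,k \right)} = 4 o$ ($Q{\left(o,k \right)} = o + 3 o = 4 o$)
$B{\left(h \right)} = 4 h$
$\frac{B{\left(-60 \right)}}{-45802} + \frac{q{\left(152 \right)}}{-7515} = \frac{4 \left(-60\right)}{-45802} + \frac{0}{-7515} = \left(-240\right) \left(- \frac{1}{45802}\right) + 0 \left(- \frac{1}{7515}\right) = \frac{120}{22901} + 0 = \frac{120}{22901}$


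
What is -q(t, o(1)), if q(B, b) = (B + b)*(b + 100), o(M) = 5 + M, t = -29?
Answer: 2438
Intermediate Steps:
q(B, b) = (100 + b)*(B + b) (q(B, b) = (B + b)*(100 + b) = (100 + b)*(B + b))
-q(t, o(1)) = -((5 + 1)² + 100*(-29) + 100*(5 + 1) - 29*(5 + 1)) = -(6² - 2900 + 100*6 - 29*6) = -(36 - 2900 + 600 - 174) = -1*(-2438) = 2438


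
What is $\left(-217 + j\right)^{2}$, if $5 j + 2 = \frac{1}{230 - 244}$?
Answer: $\frac{231617961}{4900} \approx 47269.0$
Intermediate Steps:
$j = - \frac{29}{70}$ ($j = - \frac{2}{5} + \frac{1}{5 \left(230 - 244\right)} = - \frac{2}{5} + \frac{1}{5 \left(-14\right)} = - \frac{2}{5} + \frac{1}{5} \left(- \frac{1}{14}\right) = - \frac{2}{5} - \frac{1}{70} = - \frac{29}{70} \approx -0.41429$)
$\left(-217 + j\right)^{2} = \left(-217 - \frac{29}{70}\right)^{2} = \left(- \frac{15219}{70}\right)^{2} = \frac{231617961}{4900}$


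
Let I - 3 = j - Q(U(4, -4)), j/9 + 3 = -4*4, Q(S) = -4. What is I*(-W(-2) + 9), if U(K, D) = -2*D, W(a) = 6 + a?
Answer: -820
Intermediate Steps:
j = -171 (j = -27 + 9*(-4*4) = -27 + 9*(-16) = -27 - 144 = -171)
I = -164 (I = 3 + (-171 - 1*(-4)) = 3 + (-171 + 4) = 3 - 167 = -164)
I*(-W(-2) + 9) = -164*(-(6 - 2) + 9) = -164*(-1*4 + 9) = -164*(-4 + 9) = -164*5 = -820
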